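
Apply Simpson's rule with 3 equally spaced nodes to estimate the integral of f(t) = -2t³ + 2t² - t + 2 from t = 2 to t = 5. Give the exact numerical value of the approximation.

h = (5 − 2)/2 = 1.5.
Nodes t₀,…,t₂ = 2, 3.5, 5.
f(t) = -2t³ + 2t² - t + 2: f₀=-8, f₁=-62.75, f₂=-203.
(h/3)·[f₀ + 4f₁ + f₂] = 0.5·(-462) = -231.

-231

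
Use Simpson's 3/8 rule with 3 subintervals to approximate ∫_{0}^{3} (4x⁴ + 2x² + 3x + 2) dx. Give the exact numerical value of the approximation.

235.5

h = (3 − 0)/3 = 1.
Nodes x₀,…,x₃ = 0, 1, 2, 3.
f(x) = 4x⁴ + 2x² + 3x + 2: f₀=2, f₁=11, f₂=80, f₃=353.
(3h/8)·[f₀ + 3f₁ + 3f₂ + f₃] = 0.375·(628) = 235.5.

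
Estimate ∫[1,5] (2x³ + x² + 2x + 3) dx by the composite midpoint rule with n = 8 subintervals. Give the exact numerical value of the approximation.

h = (5 − 1)/8 = 0.5.
Midpoints m₁,…,m₈ = 1.25, 1.75, 2.25, 2.75, 3.25, 3.75, 4.25, 4.75.
f(m₁)=10.96875, f(m₂)=20.28125, f(m₃)=35.34375, f(m₄)=57.65625, f(m₅)=88.71875, f(m₆)=130.03125, f(m₇)=183.09375, f(m₈)=249.40625.
h·[f(m₁) + f(m₂) + f(m₃) + f(m₄) + f(m₅) + f(m₆) + f(m₇) + f(m₈)] = 0.5·(775.5) = 387.75.

387.75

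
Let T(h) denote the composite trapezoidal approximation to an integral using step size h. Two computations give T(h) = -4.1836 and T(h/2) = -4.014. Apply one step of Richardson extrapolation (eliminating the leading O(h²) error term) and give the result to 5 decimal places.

R = (4·T(h/2) − T(h)) / 3 = (4·(-4.014) − (-4.1836))/3 = (-11.8724)/3 = -3.95747.

-3.95747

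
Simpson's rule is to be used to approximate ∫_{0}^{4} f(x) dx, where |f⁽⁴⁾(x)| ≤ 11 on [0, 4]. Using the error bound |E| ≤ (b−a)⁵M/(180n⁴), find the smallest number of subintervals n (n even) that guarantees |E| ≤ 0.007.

Need 11264/(180n⁴) ≤ 0.007.
n⁴ ≥ 11264/(180·0.007) = 8939.68 ⇒ n ≥ 9.7237, so the smallest even n is 10. (n must be even for Simpson's rule.)

10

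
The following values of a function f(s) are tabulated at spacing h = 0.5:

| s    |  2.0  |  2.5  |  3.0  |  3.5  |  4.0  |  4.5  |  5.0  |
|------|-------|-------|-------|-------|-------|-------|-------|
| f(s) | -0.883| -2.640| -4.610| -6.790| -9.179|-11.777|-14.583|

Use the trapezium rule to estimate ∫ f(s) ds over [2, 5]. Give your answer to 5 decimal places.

h = 0.5, n = 6.
(h/2)·[y₀ + 2y₁ + 2y₂ + 2y₃ + 2y₄ + 2y₅ + y₆] = 0.25·(-85.458) = -21.36450.

-21.36450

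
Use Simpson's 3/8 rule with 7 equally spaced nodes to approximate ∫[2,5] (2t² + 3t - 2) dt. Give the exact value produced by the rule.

103.5

h = (5 − 2)/6 = 0.5.
Nodes t₀,…,t₆ = 2, 2.5, 3, 3.5, 4, 4.5, 5.
f(t) = 2t² + 3t - 2: f₀=12, f₁=18, f₂=25, f₃=33, f₄=42, f₅=52, f₆=63.
(3h/8)·[f₀ + 3f₁ + 3f₂ + 2f₃ + 3f₄ + 3f₅ + f₆] = 0.1875·(552) = 103.5.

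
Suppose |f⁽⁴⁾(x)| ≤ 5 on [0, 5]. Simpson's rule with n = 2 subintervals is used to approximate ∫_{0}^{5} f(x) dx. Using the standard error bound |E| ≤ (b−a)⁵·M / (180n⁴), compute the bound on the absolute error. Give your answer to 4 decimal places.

|E| ≤ (5)⁵·5 / (180·2⁴) = 15625/2880 = 5.4253.

5.4253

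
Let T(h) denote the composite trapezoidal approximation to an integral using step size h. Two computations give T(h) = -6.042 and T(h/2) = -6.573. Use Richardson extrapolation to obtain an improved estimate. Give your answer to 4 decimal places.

R = (4·T(h/2) − T(h)) / 3 = (4·(-6.573) − (-6.042))/3 = (-20.250)/3 = -6.7500.

-6.7500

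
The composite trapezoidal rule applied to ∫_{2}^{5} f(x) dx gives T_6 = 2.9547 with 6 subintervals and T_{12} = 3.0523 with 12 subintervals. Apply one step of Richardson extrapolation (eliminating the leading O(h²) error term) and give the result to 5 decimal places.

R = (4·T_{12} − T_6) / 3 = (4·3.0523 − 2.9547)/3 = (9.2545)/3 = 3.08483.

3.08483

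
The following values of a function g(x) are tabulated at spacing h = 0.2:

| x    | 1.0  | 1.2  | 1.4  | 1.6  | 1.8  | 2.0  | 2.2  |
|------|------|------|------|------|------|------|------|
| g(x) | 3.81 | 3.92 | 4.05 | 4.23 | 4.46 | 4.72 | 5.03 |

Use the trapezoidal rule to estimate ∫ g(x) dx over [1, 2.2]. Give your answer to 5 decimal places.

5.16000

h = 0.2, n = 6.
(h/2)·[y₀ + 2y₁ + 2y₂ + 2y₃ + 2y₄ + 2y₅ + y₆] = 0.1·(51.60) = 5.16000.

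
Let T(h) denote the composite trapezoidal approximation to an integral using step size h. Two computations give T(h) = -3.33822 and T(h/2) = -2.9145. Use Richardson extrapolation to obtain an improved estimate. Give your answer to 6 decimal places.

-2.773260

R = (4·T(h/2) − T(h)) / 3 = (4·(-2.9145) − (-3.33822))/3 = (-8.31978)/3 = -2.773260.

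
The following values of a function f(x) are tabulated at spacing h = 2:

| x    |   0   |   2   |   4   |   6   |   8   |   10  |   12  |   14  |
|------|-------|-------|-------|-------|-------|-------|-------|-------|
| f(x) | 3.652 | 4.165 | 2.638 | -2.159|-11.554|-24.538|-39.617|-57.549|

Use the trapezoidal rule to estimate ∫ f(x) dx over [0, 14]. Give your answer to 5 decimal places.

h = 2, n = 7.
(h/2)·[y₀ + 2y₁ + 2y₂ + 2y₃ + 2y₄ + 2y₅ + 2y₆ + y₇] = 1·(-196.027) = -196.02700.

-196.02700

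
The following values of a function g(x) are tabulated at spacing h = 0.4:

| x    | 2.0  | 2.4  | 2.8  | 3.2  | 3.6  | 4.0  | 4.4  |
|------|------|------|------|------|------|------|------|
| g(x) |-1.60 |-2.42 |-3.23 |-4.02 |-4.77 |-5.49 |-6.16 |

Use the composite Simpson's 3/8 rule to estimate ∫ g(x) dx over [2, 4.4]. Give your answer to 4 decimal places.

h = 0.4, n = 6.
(3h/8)·[y₀ + 3y₁ + 3y₂ + 2y₃ + 3y₄ + 3y₅ + y₆] = 0.15·(-63.53) = -9.5295.

-9.5295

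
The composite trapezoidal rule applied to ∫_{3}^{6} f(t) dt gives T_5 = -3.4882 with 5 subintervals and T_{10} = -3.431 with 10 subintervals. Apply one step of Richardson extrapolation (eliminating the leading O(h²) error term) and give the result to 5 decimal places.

-3.41193

R = (4·T_{10} − T_5) / 3 = (4·(-3.431) − (-3.4882))/3 = (-10.2358)/3 = -3.41193.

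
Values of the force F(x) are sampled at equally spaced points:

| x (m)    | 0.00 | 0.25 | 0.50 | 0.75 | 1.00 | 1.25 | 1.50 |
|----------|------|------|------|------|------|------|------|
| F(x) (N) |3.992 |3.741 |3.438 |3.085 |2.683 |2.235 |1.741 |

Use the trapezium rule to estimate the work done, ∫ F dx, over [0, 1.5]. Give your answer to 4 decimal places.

h = 0.25, n = 6.
(h/2)·[y₀ + 2y₁ + 2y₂ + 2y₃ + 2y₄ + 2y₅ + y₆] = 0.125·(36.097) = 4.5121.

4.5121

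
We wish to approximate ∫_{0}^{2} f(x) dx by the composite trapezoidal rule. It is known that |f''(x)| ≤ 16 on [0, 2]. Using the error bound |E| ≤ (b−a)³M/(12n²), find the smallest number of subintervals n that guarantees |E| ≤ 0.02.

24

Need 128/(12n²) ≤ 0.02.
n² ≥ 128/(12·0.02) = 533.333 ⇒ n ≥ 23.0940, so the smallest n is 24.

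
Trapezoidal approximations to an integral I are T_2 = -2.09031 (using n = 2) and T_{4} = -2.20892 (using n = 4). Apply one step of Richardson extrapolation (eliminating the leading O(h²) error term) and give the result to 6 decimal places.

R = (4·T_{4} − T_2) / 3 = (4·(-2.20892) − (-2.09031))/3 = (-6.74537)/3 = -2.248457.

-2.248457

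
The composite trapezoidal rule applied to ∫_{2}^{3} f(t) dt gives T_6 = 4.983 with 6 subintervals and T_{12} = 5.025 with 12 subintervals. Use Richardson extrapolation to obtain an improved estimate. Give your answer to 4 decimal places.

5.0390

R = (4·T_{12} − T_6) / 3 = (4·5.025 − 4.983)/3 = (15.117)/3 = 5.0390.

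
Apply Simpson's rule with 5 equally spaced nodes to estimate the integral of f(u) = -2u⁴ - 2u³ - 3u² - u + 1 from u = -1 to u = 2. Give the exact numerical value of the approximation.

h = (2 − (-1))/4 = 0.75.
Nodes u₀,…,u₄ = -1, -0.25, 0.5, 1.25, 2.
f(u) = -2u⁴ - 2u³ - 3u² - u + 1: f₀=-1, f₁=1.0859375, f₂=-0.625, f₃=-13.7265625, f₄=-61.
(h/3)·[f₀ + 4f₁ + 2f₂ + 4f₃ + f₄] = 0.25·(-113.8125) = -28.453125.

-28.453125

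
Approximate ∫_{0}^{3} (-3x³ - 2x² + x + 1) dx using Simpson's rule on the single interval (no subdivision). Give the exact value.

S = (b−a)/6 · [f(0) + 4f(1.5) + f(3)] = 0.5·[1 + 4·(-12.125) + (-95)] = -71.25.

-71.25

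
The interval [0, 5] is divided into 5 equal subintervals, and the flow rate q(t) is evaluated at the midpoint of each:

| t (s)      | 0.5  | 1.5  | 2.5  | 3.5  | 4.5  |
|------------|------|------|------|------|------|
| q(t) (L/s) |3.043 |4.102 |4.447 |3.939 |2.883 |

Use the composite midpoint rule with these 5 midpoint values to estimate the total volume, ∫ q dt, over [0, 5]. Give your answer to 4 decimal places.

18.4140

h = 1, n = 5.
h·[y(m₁) + y(m₂) + y(m₃) + y(m₄) + y(m₅)] = 1·(18.414) = 18.4140.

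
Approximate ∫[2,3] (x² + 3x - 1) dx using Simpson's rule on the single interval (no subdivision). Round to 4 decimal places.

12.8333

S = (b−a)/6 · [f(2) + 4f(2.5) + f(3)] = 0.166667·[9 + 4·12.75 + 17] = 12.8333.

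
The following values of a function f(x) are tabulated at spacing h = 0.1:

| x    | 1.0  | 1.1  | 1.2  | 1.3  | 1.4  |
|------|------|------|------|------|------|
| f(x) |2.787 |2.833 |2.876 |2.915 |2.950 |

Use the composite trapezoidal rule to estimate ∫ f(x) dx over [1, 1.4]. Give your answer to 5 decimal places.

1.14925

h = 0.1, n = 4.
(h/2)·[y₀ + 2y₁ + 2y₂ + 2y₃ + y₄] = 0.05·(22.985) = 1.14925.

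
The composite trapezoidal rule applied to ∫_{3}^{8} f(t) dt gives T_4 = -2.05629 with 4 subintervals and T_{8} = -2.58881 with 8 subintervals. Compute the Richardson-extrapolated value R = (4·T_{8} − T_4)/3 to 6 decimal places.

-2.766317

R = (4·T_{8} − T_4) / 3 = (4·(-2.58881) − (-2.05629))/3 = (-8.29895)/3 = -2.766317.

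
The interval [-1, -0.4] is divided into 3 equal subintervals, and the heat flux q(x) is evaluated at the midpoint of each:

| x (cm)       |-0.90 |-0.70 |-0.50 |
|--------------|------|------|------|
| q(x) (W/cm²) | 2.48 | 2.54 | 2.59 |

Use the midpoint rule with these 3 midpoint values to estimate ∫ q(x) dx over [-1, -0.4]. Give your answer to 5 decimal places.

1.52200

h = 0.2, n = 3.
h·[y(m₁) + y(m₂) + y(m₃)] = 0.2·(7.61) = 1.52200.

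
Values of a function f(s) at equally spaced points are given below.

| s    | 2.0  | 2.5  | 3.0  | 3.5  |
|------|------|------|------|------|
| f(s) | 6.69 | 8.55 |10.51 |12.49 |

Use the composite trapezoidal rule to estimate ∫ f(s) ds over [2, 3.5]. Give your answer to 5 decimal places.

h = 0.5, n = 3.
(h/2)·[y₀ + 2y₁ + 2y₂ + y₃] = 0.25·(57.30) = 14.32500.

14.32500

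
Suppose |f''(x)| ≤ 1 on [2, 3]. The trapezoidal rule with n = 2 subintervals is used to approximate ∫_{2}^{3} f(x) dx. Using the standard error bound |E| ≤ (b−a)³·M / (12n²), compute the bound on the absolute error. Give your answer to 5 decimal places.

0.02083

|E| ≤ (1)³·1 / (12·2²) = 1/48 = 0.02083.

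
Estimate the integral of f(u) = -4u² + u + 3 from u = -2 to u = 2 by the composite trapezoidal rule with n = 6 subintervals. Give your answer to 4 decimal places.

-10.5185

h = (2 − (-2))/6 = 0.666667.
Nodes u₀,…,u₆ = -2, -1.333333, -0.666667, 0, 0.666667, 1.333333, 2.
f(u) = -4u² + u + 3: f₀=-15, f₁=-5.444444, f₂=0.555556, f₃=3, f₄=1.888889, f₅=-2.777778, f₆=-11.
(h/2)·[f₀ + 2f₁ + 2f₂ + 2f₃ + 2f₄ + 2f₅ + f₆] = 0.333333·(-31.555556) = -10.5185.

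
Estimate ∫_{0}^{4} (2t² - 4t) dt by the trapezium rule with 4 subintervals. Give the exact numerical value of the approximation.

12

h = (4 − 0)/4 = 1.
Nodes t₀,…,t₄ = 0, 1, 2, 3, 4.
f(t) = 2t² - 4t: f₀=0, f₁=-2, f₂=0, f₃=6, f₄=16.
(h/2)·[f₀ + 2f₁ + 2f₂ + 2f₃ + f₄] = 0.5·(24) = 12.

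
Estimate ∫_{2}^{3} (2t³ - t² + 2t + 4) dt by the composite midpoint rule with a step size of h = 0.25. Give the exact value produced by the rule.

h = (3 − 2)/4 = 0.25.
Midpoints m₁,…,m₄ = 2.125, 2.375, 2.625, 2.875.
f(m₁)=22.92578125, f(m₂)=29.90234375, f(m₃)=38.53515625, f(m₄)=49.01171875.
h·[f(m₁) + f(m₂) + f(m₃) + f(m₄)] = 0.25·(140.375) = 35.09375.

35.09375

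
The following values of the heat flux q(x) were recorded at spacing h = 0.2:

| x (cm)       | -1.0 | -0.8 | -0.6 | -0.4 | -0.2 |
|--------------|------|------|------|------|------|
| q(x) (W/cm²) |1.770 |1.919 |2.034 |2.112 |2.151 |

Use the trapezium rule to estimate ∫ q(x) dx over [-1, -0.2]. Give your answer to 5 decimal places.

h = 0.2, n = 4.
(h/2)·[y₀ + 2y₁ + 2y₂ + 2y₃ + y₄] = 0.1·(16.051) = 1.60510.

1.60510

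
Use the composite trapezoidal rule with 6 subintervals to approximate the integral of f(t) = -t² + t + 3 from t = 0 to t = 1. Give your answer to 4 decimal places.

3.1620

h = (1 − 0)/6 = 0.166667.
Nodes t₀,…,t₆ = 0, 0.166667, 0.333333, 0.5, 0.666667, 0.833333, 1.
f(t) = -t² + t + 3: f₀=3, f₁=3.138889, f₂=3.222222, f₃=3.25, f₄=3.222222, f₅=3.138889, f₆=3.
(h/2)·[f₀ + 2f₁ + 2f₂ + 2f₃ + 2f₄ + 2f₅ + f₆] = 0.083333·(37.944444) = 3.1620.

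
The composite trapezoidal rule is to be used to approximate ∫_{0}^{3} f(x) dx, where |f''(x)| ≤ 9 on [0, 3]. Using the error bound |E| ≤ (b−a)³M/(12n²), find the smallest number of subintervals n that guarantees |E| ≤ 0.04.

Need 243/(12n²) ≤ 0.04.
n² ≥ 243/(12·0.04) = 506.25 ⇒ n ≥ 22.5000, so the smallest n is 23.

23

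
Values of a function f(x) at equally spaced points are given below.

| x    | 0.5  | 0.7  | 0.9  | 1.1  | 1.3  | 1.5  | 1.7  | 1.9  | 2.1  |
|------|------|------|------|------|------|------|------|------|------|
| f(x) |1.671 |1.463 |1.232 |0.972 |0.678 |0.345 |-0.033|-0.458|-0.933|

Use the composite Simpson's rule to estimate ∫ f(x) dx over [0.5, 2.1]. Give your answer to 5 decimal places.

0.91867

h = 0.2, n = 8.
(h/3)·[y₀ + 4y₁ + 2y₂ + 4y₃ + 2y₄ + 4y₅ + 2y₆ + 4y₇ + y₈] = 0.066667·(13.780) = 0.91867.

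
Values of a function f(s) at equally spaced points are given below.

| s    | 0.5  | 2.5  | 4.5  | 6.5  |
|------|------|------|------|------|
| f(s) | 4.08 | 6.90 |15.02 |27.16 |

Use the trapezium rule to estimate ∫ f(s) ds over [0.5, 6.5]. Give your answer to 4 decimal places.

75.0800

h = 2, n = 3.
(h/2)·[y₀ + 2y₁ + 2y₂ + y₃] = 1·(75.08) = 75.0800.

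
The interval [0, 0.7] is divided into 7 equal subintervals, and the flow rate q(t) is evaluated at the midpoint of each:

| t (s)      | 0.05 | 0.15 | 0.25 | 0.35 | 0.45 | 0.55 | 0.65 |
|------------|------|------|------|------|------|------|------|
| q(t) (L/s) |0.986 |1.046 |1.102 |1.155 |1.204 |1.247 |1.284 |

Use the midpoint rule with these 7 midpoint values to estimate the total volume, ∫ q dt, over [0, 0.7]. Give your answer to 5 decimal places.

0.80240

h = 0.1, n = 7.
h·[y(m₁) + y(m₂) + y(m₃) + y(m₄) + y(m₅) + y(m₆) + y(m₇)] = 0.1·(8.024) = 0.80240.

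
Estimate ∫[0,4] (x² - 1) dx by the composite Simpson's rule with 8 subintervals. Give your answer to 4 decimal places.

17.3333

h = (4 − 0)/8 = 0.5.
Nodes x₀,…,x₈ = 0, 0.5, 1, 1.5, 2, 2.5, 3, 3.5, 4.
f(x) = x² - 1: f₀=-1, f₁=-0.75, f₂=0, f₃=1.25, f₄=3, f₅=5.25, f₆=8, f₇=11.25, f₈=15.
(h/3)·[f₀ + 4f₁ + 2f₂ + 4f₃ + 2f₄ + 4f₅ + 2f₆ + 4f₇ + f₈] = 0.166667·(104) = 17.3333.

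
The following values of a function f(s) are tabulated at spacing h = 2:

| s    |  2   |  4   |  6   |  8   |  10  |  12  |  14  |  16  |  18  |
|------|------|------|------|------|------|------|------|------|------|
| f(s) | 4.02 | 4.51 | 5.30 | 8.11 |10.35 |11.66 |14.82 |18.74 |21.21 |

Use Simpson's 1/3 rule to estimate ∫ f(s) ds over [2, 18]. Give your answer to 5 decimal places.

172.16667

h = 2, n = 8.
(h/3)·[y₀ + 4y₁ + 2y₂ + 4y₃ + 2y₄ + 4y₅ + 2y₆ + 4y₇ + y₈] = 0.666667·(258.25) = 172.16667.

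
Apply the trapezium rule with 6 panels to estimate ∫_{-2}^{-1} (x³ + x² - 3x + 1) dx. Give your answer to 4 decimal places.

h = (-1 − (-2))/6 = 0.166667.
Nodes x₀,…,x₆ = -2, -1.833333, -1.666667, -1.5, -1.333333, -1.166667, -1.
f(x) = x³ + x² - 3x + 1: f₀=3, f₁=3.699074, f₂=4.148148, f₃=4.375, f₄=4.407407, f₅=4.273148, f₆=4.
(h/2)·[f₀ + 2f₁ + 2f₂ + 2f₃ + 2f₄ + 2f₅ + f₆] = 0.083333·(48.805556) = 4.0671.

4.0671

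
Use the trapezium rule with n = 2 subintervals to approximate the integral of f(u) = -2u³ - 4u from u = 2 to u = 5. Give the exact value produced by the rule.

-370.125

h = (5 − 2)/2 = 1.5.
Nodes u₀,…,u₂ = 2, 3.5, 5.
f(u) = -2u³ - 4u: f₀=-24, f₁=-99.75, f₂=-270.
(h/2)·[f₀ + 2f₁ + f₂] = 0.75·(-493.5) = -370.125.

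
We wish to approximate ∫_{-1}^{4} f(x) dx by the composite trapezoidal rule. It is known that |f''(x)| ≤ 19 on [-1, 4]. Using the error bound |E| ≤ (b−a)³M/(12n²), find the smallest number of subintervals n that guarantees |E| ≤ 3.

Need 2375/(12n²) ≤ 3.
n² ≥ 2375/(12·3) = 65.9722 ⇒ n ≥ 8.1223, so the smallest n is 9.

9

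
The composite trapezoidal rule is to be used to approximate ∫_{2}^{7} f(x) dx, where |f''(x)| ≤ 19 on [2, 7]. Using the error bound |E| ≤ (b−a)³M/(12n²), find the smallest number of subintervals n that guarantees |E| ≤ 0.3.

26

Need 2375/(12n²) ≤ 0.3.
n² ≥ 2375/(12·0.3) = 659.722 ⇒ n ≥ 25.6851, so the smallest n is 26.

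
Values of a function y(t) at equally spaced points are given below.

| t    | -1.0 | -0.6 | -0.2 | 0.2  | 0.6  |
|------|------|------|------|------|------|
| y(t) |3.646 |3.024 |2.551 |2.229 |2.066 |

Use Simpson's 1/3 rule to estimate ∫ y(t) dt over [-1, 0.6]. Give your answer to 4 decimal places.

4.2435

h = 0.4, n = 4.
(h/3)·[y₀ + 4y₁ + 2y₂ + 4y₃ + y₄] = 0.133333·(31.826) = 4.2435.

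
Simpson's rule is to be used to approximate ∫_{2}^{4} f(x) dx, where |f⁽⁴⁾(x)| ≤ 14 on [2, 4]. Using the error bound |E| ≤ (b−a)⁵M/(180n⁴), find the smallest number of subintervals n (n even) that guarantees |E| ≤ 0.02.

4

Need 448/(180n⁴) ≤ 0.02.
n⁴ ≥ 448/(180·0.02) = 124.444 ⇒ n ≥ 3.3400, so the smallest even n is 4. (n must be even for Simpson's rule.)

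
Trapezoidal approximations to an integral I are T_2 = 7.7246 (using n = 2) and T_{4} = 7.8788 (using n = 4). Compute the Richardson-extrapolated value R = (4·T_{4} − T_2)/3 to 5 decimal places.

R = (4·T_{4} − T_2) / 3 = (4·7.8788 − 7.7246)/3 = (23.7906)/3 = 7.93020.

7.93020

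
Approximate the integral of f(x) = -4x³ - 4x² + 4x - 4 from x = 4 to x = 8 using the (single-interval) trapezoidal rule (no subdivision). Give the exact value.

T = (b−a)/2 · [f(4) + f(8)] = 2·[(-308) + (-2276)] = -5168.

-5168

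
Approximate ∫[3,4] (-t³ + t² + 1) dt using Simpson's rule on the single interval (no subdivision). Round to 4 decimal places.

-30.4167

S = (b−a)/6 · [f(3) + 4f(3.5) + f(4)] = 0.166667·[(-17) + 4·(-29.625) + (-47)] = -30.4167.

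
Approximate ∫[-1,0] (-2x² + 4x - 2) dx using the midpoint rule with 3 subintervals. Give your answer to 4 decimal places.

h = (0 − (-1))/3 = 0.333333.
Midpoints m₁,…,m₃ = -0.833333, -0.5, -0.166667.
f(m₁)=-6.722222, f(m₂)=-4.5, f(m₃)=-2.722222.
h·[f(m₁) + f(m₂) + f(m₃)] = 0.333333·(-13.944444) = -4.6481.

-4.6481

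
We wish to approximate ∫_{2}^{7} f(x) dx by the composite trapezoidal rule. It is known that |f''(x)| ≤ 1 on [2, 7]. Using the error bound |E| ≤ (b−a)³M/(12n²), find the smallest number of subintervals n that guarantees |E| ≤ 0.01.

Need 125/(12n²) ≤ 0.01.
n² ≥ 125/(12·0.01) = 1041.67 ⇒ n ≥ 32.2749, so the smallest n is 33.

33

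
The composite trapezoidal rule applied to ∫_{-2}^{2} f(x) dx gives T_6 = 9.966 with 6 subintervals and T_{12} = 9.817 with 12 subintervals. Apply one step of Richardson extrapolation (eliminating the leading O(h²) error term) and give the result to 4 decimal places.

R = (4·T_{12} − T_6) / 3 = (4·9.817 − 9.966)/3 = (29.302)/3 = 9.7673.

9.7673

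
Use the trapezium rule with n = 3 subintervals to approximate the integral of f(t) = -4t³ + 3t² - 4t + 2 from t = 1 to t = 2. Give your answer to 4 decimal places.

h = (2 − 1)/3 = 0.333333.
Nodes t₀,…,t₃ = 1, 1.333333, 1.666667, 2.
f(t) = -4t³ + 3t² - 4t + 2: f₀=-3, f₁=-7.481481, f₂=-14.851852, f₃=-26.
(h/2)·[f₀ + 2f₁ + 2f₂ + f₃] = 0.166667·(-73.666667) = -12.2778.

-12.2778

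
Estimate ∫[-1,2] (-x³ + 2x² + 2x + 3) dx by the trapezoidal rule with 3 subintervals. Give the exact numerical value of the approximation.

h = (2 − (-1))/3 = 1.
Nodes x₀,…,x₃ = -1, 0, 1, 2.
f(x) = -x³ + 2x² + 2x + 3: f₀=4, f₁=3, f₂=6, f₃=7.
(h/2)·[f₀ + 2f₁ + 2f₂ + f₃] = 0.5·(29) = 14.5.

14.5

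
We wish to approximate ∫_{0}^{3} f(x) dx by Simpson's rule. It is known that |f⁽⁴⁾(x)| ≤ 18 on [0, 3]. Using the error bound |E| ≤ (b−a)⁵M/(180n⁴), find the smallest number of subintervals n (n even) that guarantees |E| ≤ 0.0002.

Need 4374/(180n⁴) ≤ 0.0002.
n⁴ ≥ 4374/(180·0.0002) = 121500 ⇒ n ≥ 18.6700, so the smallest even n is 20. (n must be even for Simpson's rule.)

20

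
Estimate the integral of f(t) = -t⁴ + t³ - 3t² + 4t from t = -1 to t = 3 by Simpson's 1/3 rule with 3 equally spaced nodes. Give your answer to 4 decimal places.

-49.3333

h = (3 − (-1))/2 = 2.
Nodes t₀,…,t₂ = -1, 1, 3.
f(t) = -t⁴ + t³ - 3t² + 4t: f₀=-9, f₁=1, f₂=-69.
(h/3)·[f₀ + 4f₁ + f₂] = 0.666667·(-74) = -49.3333.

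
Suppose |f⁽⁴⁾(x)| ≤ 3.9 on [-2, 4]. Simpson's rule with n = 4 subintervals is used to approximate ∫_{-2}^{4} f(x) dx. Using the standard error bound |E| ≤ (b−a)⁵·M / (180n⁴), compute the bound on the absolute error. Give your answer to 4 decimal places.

0.6581

|E| ≤ (6)⁵·3.9 / (180·4⁴) = 30326.4/46080 = 0.6581.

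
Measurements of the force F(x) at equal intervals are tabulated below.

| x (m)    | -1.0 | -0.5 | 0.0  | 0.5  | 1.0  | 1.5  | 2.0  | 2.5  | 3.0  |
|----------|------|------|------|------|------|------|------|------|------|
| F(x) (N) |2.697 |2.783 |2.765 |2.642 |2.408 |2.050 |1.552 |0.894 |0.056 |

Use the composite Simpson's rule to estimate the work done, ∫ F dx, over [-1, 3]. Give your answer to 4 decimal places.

8.2798

h = 0.5, n = 8.
(h/3)·[y₀ + 4y₁ + 2y₂ + 4y₃ + 2y₄ + 4y₅ + 2y₆ + 4y₇ + y₈] = 0.166667·(49.679) = 8.2798.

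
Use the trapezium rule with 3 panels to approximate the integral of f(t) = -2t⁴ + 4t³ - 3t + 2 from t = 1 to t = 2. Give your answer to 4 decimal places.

h = (2 − 1)/3 = 0.333333.
Nodes t₀,…,t₃ = 1, 1.333333, 1.666667, 2.
f(t) = -2t⁴ + 4t³ - 3t + 2: f₀=1, f₁=1.160494, f₂=0.086420, f₃=-4.
(h/2)·[f₀ + 2f₁ + 2f₂ + f₃] = 0.166667·(-0.506173) = -0.0844.

-0.0844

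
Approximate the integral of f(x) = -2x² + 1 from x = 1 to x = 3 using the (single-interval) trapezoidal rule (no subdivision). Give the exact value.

T = (b−a)/2 · [f(1) + f(3)] = 1·[(-1) + (-17)] = -18.

-18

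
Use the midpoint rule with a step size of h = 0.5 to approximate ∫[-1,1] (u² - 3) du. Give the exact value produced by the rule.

-5.375

h = (1 − (-1))/4 = 0.5.
Midpoints m₁,…,m₄ = -0.75, -0.25, 0.25, 0.75.
f(m₁)=-2.4375, f(m₂)=-2.9375, f(m₃)=-2.9375, f(m₄)=-2.4375.
h·[f(m₁) + f(m₂) + f(m₃) + f(m₄)] = 0.5·(-10.75) = -5.375.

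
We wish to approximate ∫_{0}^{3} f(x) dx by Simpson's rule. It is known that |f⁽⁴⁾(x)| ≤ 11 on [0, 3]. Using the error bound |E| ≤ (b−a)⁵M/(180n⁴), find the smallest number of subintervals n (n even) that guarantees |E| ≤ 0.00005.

24

Need 2673/(180n⁴) ≤ 0.00005.
n⁴ ≥ 2673/(180·0.00005) = 297000 ⇒ n ≥ 23.3447, so the smallest even n is 24. (n must be even for Simpson's rule.)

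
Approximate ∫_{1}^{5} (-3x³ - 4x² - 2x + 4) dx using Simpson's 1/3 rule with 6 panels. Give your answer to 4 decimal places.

h = (5 − 1)/6 = 0.666667.
Nodes x₀,…,x₆ = 1, 1.666667, 2.333333, 3, 3.666667, 4.333333, 5.
f(x) = -3x³ - 4x² - 2x + 4: f₀=-5, f₁=-24.333333, f₂=-60.555556, f₃=-119, f₄=-205, f₅=-323.888889, f₆=-481.
(h/3)·[f₀ + 4f₁ + 2f₂ + 4f₃ + 2f₄ + 4f₅ + f₆] = 0.222222·(-2886) = -641.3333.

-641.3333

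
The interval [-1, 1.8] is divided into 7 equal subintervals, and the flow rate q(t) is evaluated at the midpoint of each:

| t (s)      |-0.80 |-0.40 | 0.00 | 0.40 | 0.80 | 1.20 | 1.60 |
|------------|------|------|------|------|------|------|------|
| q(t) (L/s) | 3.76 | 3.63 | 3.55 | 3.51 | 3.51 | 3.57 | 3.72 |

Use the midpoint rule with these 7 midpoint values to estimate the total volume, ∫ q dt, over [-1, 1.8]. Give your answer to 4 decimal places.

10.1000

h = 0.4, n = 7.
h·[y(m₁) + y(m₂) + y(m₃) + y(m₄) + y(m₅) + y(m₆) + y(m₇)] = 0.4·(25.25) = 10.1000.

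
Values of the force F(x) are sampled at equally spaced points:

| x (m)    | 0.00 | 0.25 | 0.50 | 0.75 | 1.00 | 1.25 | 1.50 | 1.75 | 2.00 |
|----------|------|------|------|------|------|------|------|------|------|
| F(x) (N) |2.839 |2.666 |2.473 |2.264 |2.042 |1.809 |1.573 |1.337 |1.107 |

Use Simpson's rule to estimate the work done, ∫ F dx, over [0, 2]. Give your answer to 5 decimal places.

h = 0.25, n = 8.
(h/3)·[y₀ + 4y₁ + 2y₂ + 4y₃ + 2y₄ + 4y₅ + 2y₆ + 4y₇ + y₈] = 0.083333·(48.426) = 4.03550.

4.03550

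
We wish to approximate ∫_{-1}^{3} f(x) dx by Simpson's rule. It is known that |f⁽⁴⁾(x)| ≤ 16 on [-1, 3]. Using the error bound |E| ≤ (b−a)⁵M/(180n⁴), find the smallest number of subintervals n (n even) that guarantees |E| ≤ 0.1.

6

Need 16384/(180n⁴) ≤ 0.1.
n⁴ ≥ 16384/(180·0.1) = 910.222 ⇒ n ≥ 5.4927, so the smallest even n is 6. (n must be even for Simpson's rule.)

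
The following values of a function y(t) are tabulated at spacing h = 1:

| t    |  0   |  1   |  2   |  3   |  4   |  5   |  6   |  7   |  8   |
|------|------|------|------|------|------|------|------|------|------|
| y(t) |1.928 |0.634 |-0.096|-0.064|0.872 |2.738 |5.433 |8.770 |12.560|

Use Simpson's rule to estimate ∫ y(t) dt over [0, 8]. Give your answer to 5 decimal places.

h = 1, n = 8.
(h/3)·[y₀ + 4y₁ + 2y₂ + 4y₃ + 2y₄ + 4y₅ + 2y₆ + 4y₇ + y₈] = 0.333333·(75.218) = 25.07267.

25.07267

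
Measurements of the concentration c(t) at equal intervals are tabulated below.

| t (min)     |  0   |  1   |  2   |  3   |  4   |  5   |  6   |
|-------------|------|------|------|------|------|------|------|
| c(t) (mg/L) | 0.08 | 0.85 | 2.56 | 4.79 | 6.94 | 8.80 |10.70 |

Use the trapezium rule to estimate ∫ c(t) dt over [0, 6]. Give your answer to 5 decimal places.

h = 1, n = 6.
(h/2)·[y₀ + 2y₁ + 2y₂ + 2y₃ + 2y₄ + 2y₅ + y₆] = 0.5·(58.66) = 29.33000.

29.33000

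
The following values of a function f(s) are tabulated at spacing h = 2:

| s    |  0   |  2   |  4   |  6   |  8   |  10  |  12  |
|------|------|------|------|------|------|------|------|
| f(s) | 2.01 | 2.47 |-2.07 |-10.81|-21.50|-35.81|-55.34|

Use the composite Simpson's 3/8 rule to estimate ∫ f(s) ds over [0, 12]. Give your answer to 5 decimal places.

h = 2, n = 6.
(3h/8)·[y₀ + 3y₁ + 3y₂ + 2y₃ + 3y₄ + 3y₅ + y₆] = 0.75·(-245.68) = -184.26000.

-184.26000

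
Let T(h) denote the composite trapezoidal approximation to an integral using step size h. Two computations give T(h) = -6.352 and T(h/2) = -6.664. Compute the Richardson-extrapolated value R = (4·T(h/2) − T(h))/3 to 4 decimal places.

R = (4·T(h/2) − T(h)) / 3 = (4·(-6.664) − (-6.352))/3 = (-20.304)/3 = -6.7680.

-6.7680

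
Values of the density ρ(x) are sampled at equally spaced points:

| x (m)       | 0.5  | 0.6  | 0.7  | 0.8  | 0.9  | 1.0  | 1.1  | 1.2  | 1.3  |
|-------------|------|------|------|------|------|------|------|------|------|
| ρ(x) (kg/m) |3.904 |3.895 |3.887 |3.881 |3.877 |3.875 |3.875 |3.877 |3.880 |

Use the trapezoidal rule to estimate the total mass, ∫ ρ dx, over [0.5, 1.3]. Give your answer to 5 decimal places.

3.10590

h = 0.1, n = 8.
(h/2)·[y₀ + 2y₁ + 2y₂ + 2y₃ + 2y₄ + 2y₅ + 2y₆ + 2y₇ + y₈] = 0.05·(62.118) = 3.10590.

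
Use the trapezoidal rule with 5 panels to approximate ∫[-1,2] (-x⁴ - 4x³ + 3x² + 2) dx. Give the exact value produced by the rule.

h = (2 − (-1))/5 = 0.6.
Nodes x₀,…,x₅ = -1, -0.4, 0.2, 0.8, 1.4, 2.
f(x) = -x⁴ - 4x³ + 3x² + 2: f₀=8, f₁=2.7104, f₂=2.0864, f₃=1.4624, f₄=-6.9376, f₅=-34.
(h/2)·[f₀ + 2f₁ + 2f₂ + 2f₃ + 2f₄ + f₅] = 0.3·(-27.3568) = -8.20704.

-8.20704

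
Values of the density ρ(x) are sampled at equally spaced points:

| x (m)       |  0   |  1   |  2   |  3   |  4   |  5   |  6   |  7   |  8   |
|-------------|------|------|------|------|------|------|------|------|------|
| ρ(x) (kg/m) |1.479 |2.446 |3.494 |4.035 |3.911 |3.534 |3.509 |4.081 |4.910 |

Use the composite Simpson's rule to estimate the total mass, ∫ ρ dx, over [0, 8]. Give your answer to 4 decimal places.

28.2003

h = 1, n = 8.
(h/3)·[y₀ + 4y₁ + 2y₂ + 4y₃ + 2y₄ + 4y₅ + 2y₆ + 4y₇ + y₈] = 0.333333·(84.601) = 28.2003.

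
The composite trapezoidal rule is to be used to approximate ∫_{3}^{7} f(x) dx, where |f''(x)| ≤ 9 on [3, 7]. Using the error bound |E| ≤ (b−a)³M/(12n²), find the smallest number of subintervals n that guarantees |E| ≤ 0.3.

Need 576/(12n²) ≤ 0.3.
n² ≥ 576/(12·0.3) = 160 ⇒ n ≥ 12.6491, so the smallest n is 13.

13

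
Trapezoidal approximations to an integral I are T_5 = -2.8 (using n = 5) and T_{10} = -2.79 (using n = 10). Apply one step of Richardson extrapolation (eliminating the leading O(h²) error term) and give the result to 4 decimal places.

-2.7867

R = (4·T_{10} − T_5) / 3 = (4·(-2.79) − (-2.8))/3 = (-8.36)/3 = -2.7867.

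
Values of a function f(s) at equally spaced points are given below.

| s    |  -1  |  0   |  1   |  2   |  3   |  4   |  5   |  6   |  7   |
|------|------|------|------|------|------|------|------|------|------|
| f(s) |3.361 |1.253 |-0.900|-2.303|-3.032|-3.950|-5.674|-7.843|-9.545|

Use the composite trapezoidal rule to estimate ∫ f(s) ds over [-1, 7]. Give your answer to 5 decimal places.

h = 1, n = 8.
(h/2)·[y₀ + 2y₁ + 2y₂ + 2y₃ + 2y₄ + 2y₅ + 2y₆ + 2y₇ + y₈] = 0.5·(-51.082) = -25.54100.

-25.54100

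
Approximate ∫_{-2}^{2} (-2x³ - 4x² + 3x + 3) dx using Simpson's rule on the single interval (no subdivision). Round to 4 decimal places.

-9.3333

S = (b−a)/6 · [f(-2) + 4f(0) + f(2)] = 0.666667·[(-3) + 4·3 + (-23)] = -9.3333.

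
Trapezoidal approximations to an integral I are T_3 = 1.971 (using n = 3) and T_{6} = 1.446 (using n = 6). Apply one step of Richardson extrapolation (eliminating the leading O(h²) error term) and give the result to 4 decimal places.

R = (4·T_{6} − T_3) / 3 = (4·1.446 − 1.971)/3 = (3.813)/3 = 1.2710.

1.2710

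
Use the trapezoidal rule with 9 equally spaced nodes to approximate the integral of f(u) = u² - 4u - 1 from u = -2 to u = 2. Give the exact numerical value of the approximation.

h = (2 − (-2))/8 = 0.5.
Nodes u₀,…,u₈ = -2, -1.5, -1, -0.5, 0, 0.5, 1, 1.5, 2.
f(u) = u² - 4u - 1: f₀=11, f₁=7.25, f₂=4, f₃=1.25, f₄=-1, f₅=-2.75, f₆=-4, f₇=-4.75, f₈=-5.
(h/2)·[f₀ + 2f₁ + 2f₂ + 2f₃ + 2f₄ + 2f₅ + 2f₆ + 2f₇ + f₈] = 0.25·(6) = 1.5.

1.5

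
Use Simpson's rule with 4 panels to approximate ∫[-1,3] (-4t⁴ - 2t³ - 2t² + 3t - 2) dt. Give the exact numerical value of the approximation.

-252

h = (3 − (-1))/4 = 1.
Nodes t₀,…,t₄ = -1, 0, 1, 2, 3.
f(t) = -4t⁴ - 2t³ - 2t² + 3t - 2: f₀=-9, f₁=-2, f₂=-7, f₃=-84, f₄=-389.
(h/3)·[f₀ + 4f₁ + 2f₂ + 4f₃ + f₄] = 0.333333·(-756) = -252.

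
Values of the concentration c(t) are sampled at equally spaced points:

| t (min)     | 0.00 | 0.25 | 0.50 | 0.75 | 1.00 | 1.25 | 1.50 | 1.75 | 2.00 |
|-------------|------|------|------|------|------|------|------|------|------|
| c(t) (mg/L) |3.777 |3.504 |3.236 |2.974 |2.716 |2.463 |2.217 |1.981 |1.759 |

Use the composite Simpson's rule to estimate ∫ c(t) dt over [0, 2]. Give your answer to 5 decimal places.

h = 0.25, n = 8.
(h/3)·[y₀ + 4y₁ + 2y₂ + 4y₃ + 2y₄ + 4y₅ + 2y₆ + 4y₇ + y₈] = 0.083333·(65.562) = 5.46350.

5.46350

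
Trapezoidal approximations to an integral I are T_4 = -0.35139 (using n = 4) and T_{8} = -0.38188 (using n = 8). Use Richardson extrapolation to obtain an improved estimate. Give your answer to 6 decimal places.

R = (4·T_{8} − T_4) / 3 = (4·(-0.38188) − (-0.35139))/3 = (-1.17613)/3 = -0.392043.

-0.392043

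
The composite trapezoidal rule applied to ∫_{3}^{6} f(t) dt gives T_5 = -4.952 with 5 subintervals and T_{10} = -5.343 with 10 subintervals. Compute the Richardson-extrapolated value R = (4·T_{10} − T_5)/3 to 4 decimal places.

-5.4733

R = (4·T_{10} − T_5) / 3 = (4·(-5.343) − (-4.952))/3 = (-16.420)/3 = -5.4733.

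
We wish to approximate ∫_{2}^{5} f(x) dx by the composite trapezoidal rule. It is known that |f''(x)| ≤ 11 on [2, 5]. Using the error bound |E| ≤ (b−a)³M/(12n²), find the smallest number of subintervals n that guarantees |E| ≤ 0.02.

Need 297/(12n²) ≤ 0.02.
n² ≥ 297/(12·0.02) = 1237.5 ⇒ n ≥ 35.1781, so the smallest n is 36.

36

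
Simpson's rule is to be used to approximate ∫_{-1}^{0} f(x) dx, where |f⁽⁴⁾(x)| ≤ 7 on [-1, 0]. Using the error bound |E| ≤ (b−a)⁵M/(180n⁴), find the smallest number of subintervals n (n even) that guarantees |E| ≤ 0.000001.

16

Need 7/(180n⁴) ≤ 0.000001.
n⁴ ≥ 7/(180·0.000001) = 38888.9 ⇒ n ≥ 14.0429, so the smallest even n is 16. (n must be even for Simpson's rule.)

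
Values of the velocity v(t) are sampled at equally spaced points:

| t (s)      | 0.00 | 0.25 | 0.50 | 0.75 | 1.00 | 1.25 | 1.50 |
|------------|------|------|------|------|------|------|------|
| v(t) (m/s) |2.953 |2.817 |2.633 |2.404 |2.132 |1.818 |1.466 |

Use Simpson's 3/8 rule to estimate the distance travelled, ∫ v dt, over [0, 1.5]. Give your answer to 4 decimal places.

3.5088

h = 0.25, n = 6.
(3h/8)·[y₀ + 3y₁ + 3y₂ + 2y₃ + 3y₄ + 3y₅ + y₆] = 0.09375·(37.427) = 3.5088.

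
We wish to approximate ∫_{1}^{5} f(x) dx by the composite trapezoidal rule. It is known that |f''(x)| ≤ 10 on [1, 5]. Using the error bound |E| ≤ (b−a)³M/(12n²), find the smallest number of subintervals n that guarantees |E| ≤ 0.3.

Need 640/(12n²) ≤ 0.3.
n² ≥ 640/(12·0.3) = 177.778 ⇒ n ≥ 13.3333, so the smallest n is 14.

14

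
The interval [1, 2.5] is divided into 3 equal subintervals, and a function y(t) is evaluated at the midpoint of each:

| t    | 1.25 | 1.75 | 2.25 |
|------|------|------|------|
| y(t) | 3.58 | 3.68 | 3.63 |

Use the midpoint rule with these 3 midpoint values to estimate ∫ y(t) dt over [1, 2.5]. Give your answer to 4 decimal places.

5.4450

h = 0.5, n = 3.
h·[y(m₁) + y(m₂) + y(m₃)] = 0.5·(10.89) = 5.4450.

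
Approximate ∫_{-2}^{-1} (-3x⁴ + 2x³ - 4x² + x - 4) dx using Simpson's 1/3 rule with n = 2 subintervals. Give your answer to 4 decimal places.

h = (-1 − (-2))/2 = 0.5.
Nodes x₀,…,x₂ = -2, -1.5, -1.
f(x) = -3x⁴ + 2x³ - 4x² + x - 4: f₀=-86, f₁=-36.4375, f₂=-14.
(h/3)·[f₀ + 4f₁ + f₂] = 0.166667·(-245.75) = -40.9583.

-40.9583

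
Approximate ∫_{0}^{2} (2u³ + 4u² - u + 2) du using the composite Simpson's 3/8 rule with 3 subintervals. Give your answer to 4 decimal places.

20.6667

h = (2 − 0)/3 = 0.666667.
Nodes u₀,…,u₃ = 0, 0.666667, 1.333333, 2.
f(u) = 2u³ + 4u² - u + 2: f₀=2, f₁=3.703704, f₂=12.518519, f₃=32.
(3h/8)·[f₀ + 3f₁ + 3f₂ + f₃] = 0.25·(82.666667) = 20.6667.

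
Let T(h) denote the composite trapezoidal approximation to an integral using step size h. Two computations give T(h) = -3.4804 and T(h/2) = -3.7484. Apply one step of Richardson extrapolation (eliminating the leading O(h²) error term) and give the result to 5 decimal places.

R = (4·T(h/2) − T(h)) / 3 = (4·(-3.7484) − (-3.4804))/3 = (-11.5132)/3 = -3.83773.

-3.83773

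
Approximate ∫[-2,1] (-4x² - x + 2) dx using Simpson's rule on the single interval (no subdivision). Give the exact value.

-4.5

S = (b−a)/6 · [f(-2) + 4f(-0.5) + f(1)] = 0.5·[(-12) + 4·1.5 + (-3)] = -4.5.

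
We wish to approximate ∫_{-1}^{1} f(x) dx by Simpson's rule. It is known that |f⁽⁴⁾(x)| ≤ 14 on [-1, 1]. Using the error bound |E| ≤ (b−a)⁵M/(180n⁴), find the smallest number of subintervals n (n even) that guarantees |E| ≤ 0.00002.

Need 448/(180n⁴) ≤ 0.00002.
n⁴ ≥ 448/(180·0.00002) = 124444 ⇒ n ≥ 18.7821, so the smallest even n is 20. (n must be even for Simpson's rule.)

20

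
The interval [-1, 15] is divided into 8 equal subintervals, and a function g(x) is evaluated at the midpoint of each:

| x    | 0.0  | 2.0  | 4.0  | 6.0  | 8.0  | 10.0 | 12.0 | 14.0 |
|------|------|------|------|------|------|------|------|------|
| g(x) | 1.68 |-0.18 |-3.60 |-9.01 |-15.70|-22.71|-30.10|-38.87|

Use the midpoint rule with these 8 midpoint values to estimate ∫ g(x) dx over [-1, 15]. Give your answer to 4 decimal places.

h = 2, n = 8.
h·[y(m₁) + y(m₂) + y(m₃) + y(m₄) + y(m₅) + y(m₆) + y(m₇) + y(m₈)] = 2·(-118.49) = -236.9800.

-236.9800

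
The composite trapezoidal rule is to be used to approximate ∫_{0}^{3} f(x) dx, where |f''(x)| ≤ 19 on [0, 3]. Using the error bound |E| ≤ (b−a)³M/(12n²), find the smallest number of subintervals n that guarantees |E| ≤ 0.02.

47

Need 513/(12n²) ≤ 0.02.
n² ≥ 513/(12·0.02) = 2137.5 ⇒ n ≥ 46.2331, so the smallest n is 47.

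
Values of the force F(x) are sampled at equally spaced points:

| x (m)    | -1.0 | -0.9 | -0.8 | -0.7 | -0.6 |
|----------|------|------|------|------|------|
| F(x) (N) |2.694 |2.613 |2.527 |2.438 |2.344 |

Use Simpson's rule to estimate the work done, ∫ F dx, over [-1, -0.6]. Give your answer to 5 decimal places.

1.00987

h = 0.1, n = 4.
(h/3)·[y₀ + 4y₁ + 2y₂ + 4y₃ + y₄] = 0.033333·(30.296) = 1.00987.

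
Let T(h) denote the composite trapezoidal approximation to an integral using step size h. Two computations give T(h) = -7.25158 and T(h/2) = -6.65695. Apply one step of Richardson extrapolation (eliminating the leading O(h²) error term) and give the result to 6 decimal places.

-6.458740

R = (4·T(h/2) − T(h)) / 3 = (4·(-6.65695) − (-7.25158))/3 = (-19.37622)/3 = -6.458740.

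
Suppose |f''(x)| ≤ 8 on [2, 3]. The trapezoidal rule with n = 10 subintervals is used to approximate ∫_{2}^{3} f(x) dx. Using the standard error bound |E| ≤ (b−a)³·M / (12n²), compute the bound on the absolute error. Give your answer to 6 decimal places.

|E| ≤ (1)³·8 / (12·10²) = 8/1200 = 0.006667.

0.006667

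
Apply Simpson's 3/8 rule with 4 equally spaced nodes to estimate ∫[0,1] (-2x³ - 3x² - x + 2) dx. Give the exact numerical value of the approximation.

h = (1 − 0)/3 = 0.333333.
Nodes x₀,…,x₃ = 0, 0.333333, 0.666667, 1.
f(x) = -2x³ - 3x² - x + 2: f₀=2, f₁=1.259259, f₂=-0.592593, f₃=-4.
(3h/8)·[f₀ + 3f₁ + 3f₂ + f₃] = 0.125·(0) = 0.

0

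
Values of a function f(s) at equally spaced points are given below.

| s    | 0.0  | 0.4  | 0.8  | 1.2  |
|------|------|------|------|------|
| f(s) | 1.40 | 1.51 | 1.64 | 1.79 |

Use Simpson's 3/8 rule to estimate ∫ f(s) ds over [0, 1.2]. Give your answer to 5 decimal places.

1.89600

h = 0.4, n = 3.
(3h/8)·[y₀ + 3y₁ + 3y₂ + y₃] = 0.15·(12.64) = 1.89600.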